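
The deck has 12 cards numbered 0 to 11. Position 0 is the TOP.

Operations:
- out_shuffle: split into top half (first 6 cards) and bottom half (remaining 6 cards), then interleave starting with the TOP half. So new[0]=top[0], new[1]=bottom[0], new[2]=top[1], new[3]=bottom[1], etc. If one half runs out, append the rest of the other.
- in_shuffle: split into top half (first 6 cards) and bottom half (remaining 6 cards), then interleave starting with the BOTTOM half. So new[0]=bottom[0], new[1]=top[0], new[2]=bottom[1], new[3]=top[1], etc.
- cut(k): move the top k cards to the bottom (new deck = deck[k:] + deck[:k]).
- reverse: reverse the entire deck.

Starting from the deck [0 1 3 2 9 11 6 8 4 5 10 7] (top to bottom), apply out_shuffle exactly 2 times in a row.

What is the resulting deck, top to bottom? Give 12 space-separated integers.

Answer: 0 2 6 5 1 9 8 10 3 11 4 7

Derivation:
After op 1 (out_shuffle): [0 6 1 8 3 4 2 5 9 10 11 7]
After op 2 (out_shuffle): [0 2 6 5 1 9 8 10 3 11 4 7]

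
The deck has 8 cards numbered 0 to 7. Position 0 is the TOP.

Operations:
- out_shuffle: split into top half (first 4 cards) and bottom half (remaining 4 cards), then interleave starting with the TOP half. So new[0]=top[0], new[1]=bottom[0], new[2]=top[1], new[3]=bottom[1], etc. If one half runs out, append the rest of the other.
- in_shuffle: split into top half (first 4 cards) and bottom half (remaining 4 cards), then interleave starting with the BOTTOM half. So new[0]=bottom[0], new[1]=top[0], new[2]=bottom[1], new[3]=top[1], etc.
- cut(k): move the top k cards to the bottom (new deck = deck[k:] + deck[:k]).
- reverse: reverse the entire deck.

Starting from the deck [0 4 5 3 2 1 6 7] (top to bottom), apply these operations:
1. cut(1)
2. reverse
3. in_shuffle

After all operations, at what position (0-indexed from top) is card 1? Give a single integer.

Answer: 7

Derivation:
After op 1 (cut(1)): [4 5 3 2 1 6 7 0]
After op 2 (reverse): [0 7 6 1 2 3 5 4]
After op 3 (in_shuffle): [2 0 3 7 5 6 4 1]
Card 1 is at position 7.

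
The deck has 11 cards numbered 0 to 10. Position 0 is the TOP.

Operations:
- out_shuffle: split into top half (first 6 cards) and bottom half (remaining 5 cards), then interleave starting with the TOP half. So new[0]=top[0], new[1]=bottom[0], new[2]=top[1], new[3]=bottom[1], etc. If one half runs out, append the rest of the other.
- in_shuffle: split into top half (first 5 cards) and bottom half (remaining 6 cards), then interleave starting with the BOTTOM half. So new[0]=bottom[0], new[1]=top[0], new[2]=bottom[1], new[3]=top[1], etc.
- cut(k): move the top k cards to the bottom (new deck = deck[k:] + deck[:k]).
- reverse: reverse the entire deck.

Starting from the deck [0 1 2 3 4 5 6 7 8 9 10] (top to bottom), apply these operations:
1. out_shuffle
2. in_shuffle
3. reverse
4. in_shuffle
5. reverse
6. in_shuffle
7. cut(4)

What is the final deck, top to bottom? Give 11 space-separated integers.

After op 1 (out_shuffle): [0 6 1 7 2 8 3 9 4 10 5]
After op 2 (in_shuffle): [8 0 3 6 9 1 4 7 10 2 5]
After op 3 (reverse): [5 2 10 7 4 1 9 6 3 0 8]
After op 4 (in_shuffle): [1 5 9 2 6 10 3 7 0 4 8]
After op 5 (reverse): [8 4 0 7 3 10 6 2 9 5 1]
After op 6 (in_shuffle): [10 8 6 4 2 0 9 7 5 3 1]
After op 7 (cut(4)): [2 0 9 7 5 3 1 10 8 6 4]

Answer: 2 0 9 7 5 3 1 10 8 6 4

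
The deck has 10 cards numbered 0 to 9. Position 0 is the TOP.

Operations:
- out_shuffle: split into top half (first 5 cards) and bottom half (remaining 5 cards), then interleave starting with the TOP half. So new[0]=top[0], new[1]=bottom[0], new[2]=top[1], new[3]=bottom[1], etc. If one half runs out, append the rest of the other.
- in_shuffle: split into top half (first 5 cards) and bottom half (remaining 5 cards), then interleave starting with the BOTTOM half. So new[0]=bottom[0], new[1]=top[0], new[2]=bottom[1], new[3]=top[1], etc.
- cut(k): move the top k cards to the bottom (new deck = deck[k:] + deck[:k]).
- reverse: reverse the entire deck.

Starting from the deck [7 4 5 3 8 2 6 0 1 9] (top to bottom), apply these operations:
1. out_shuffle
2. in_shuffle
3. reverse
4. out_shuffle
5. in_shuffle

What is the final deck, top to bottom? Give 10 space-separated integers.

Answer: 3 5 8 1 7 9 4 2 0 6

Derivation:
After op 1 (out_shuffle): [7 2 4 6 5 0 3 1 8 9]
After op 2 (in_shuffle): [0 7 3 2 1 4 8 6 9 5]
After op 3 (reverse): [5 9 6 8 4 1 2 3 7 0]
After op 4 (out_shuffle): [5 1 9 2 6 3 8 7 4 0]
After op 5 (in_shuffle): [3 5 8 1 7 9 4 2 0 6]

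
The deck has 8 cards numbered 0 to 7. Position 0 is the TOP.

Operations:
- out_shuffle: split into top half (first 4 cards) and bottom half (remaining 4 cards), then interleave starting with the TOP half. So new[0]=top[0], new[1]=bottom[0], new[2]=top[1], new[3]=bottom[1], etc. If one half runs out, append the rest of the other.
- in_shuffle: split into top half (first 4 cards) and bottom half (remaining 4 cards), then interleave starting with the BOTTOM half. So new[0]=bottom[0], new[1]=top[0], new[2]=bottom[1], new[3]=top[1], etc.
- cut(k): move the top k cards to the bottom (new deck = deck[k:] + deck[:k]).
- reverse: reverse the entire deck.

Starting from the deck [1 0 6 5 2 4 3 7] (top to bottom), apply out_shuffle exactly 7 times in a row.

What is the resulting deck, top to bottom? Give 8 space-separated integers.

After op 1 (out_shuffle): [1 2 0 4 6 3 5 7]
After op 2 (out_shuffle): [1 6 2 3 0 5 4 7]
After op 3 (out_shuffle): [1 0 6 5 2 4 3 7]
After op 4 (out_shuffle): [1 2 0 4 6 3 5 7]
After op 5 (out_shuffle): [1 6 2 3 0 5 4 7]
After op 6 (out_shuffle): [1 0 6 5 2 4 3 7]
After op 7 (out_shuffle): [1 2 0 4 6 3 5 7]

Answer: 1 2 0 4 6 3 5 7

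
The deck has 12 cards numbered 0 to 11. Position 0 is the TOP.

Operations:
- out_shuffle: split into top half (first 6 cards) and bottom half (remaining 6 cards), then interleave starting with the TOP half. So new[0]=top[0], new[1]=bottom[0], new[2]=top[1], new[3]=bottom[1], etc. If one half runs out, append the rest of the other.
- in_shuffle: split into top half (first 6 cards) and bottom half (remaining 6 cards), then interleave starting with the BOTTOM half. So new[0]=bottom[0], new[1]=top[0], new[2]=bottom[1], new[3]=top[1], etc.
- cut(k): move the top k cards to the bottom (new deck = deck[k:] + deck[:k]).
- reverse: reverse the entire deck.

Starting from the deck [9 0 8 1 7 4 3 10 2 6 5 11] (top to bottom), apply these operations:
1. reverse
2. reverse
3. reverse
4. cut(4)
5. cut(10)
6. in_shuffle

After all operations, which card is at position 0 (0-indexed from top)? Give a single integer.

Answer: 1

Derivation:
After op 1 (reverse): [11 5 6 2 10 3 4 7 1 8 0 9]
After op 2 (reverse): [9 0 8 1 7 4 3 10 2 6 5 11]
After op 3 (reverse): [11 5 6 2 10 3 4 7 1 8 0 9]
After op 4 (cut(4)): [10 3 4 7 1 8 0 9 11 5 6 2]
After op 5 (cut(10)): [6 2 10 3 4 7 1 8 0 9 11 5]
After op 6 (in_shuffle): [1 6 8 2 0 10 9 3 11 4 5 7]
Position 0: card 1.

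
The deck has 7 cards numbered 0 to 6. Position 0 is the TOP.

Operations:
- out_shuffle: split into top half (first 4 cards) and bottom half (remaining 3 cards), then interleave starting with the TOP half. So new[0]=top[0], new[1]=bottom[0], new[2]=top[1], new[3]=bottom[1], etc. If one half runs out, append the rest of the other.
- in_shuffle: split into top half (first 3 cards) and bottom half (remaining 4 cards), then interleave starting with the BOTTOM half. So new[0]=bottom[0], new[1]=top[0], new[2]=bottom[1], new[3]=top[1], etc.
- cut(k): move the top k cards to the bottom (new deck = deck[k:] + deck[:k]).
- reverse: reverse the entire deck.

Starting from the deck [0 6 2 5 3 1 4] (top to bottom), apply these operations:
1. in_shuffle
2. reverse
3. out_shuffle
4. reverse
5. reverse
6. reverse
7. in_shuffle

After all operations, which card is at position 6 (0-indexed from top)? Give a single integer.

Answer: 4

Derivation:
After op 1 (in_shuffle): [5 0 3 6 1 2 4]
After op 2 (reverse): [4 2 1 6 3 0 5]
After op 3 (out_shuffle): [4 3 2 0 1 5 6]
After op 4 (reverse): [6 5 1 0 2 3 4]
After op 5 (reverse): [4 3 2 0 1 5 6]
After op 6 (reverse): [6 5 1 0 2 3 4]
After op 7 (in_shuffle): [0 6 2 5 3 1 4]
Position 6: card 4.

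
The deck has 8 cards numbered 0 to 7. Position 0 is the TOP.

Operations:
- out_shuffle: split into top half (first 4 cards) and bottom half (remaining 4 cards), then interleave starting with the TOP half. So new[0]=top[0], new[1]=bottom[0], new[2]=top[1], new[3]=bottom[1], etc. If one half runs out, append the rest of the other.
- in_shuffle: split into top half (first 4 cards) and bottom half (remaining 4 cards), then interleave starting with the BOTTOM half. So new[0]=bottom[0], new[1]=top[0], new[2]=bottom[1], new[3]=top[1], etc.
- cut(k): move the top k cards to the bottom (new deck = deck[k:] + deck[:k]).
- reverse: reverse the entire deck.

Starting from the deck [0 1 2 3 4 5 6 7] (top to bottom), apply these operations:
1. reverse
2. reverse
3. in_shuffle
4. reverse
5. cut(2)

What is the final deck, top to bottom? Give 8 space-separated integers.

Answer: 2 6 1 5 0 4 3 7

Derivation:
After op 1 (reverse): [7 6 5 4 3 2 1 0]
After op 2 (reverse): [0 1 2 3 4 5 6 7]
After op 3 (in_shuffle): [4 0 5 1 6 2 7 3]
After op 4 (reverse): [3 7 2 6 1 5 0 4]
After op 5 (cut(2)): [2 6 1 5 0 4 3 7]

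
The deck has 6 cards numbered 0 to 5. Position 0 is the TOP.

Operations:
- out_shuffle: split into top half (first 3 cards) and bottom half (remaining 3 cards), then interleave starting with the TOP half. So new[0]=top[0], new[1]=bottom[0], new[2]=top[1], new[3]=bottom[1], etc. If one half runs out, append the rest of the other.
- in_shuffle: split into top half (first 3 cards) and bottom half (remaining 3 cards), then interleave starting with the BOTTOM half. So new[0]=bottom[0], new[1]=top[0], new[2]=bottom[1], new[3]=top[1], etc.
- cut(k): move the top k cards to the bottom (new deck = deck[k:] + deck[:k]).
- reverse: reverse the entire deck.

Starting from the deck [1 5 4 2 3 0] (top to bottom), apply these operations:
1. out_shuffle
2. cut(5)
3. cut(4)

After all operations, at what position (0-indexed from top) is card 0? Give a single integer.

After op 1 (out_shuffle): [1 2 5 3 4 0]
After op 2 (cut(5)): [0 1 2 5 3 4]
After op 3 (cut(4)): [3 4 0 1 2 5]
Card 0 is at position 2.

Answer: 2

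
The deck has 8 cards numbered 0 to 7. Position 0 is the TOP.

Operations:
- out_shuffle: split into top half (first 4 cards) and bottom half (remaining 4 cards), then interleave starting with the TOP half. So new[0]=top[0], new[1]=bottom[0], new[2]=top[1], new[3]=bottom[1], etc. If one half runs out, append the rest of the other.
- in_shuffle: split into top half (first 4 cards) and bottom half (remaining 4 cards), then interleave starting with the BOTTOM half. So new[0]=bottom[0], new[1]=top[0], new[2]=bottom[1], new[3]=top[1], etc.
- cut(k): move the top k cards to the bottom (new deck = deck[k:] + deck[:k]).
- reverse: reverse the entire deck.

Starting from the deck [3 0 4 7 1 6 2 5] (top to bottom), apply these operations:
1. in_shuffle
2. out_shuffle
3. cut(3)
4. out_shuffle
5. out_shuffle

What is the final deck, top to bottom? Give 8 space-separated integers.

Answer: 4 5 7 2 6 0 1 3

Derivation:
After op 1 (in_shuffle): [1 3 6 0 2 4 5 7]
After op 2 (out_shuffle): [1 2 3 4 6 5 0 7]
After op 3 (cut(3)): [4 6 5 0 7 1 2 3]
After op 4 (out_shuffle): [4 7 6 1 5 2 0 3]
After op 5 (out_shuffle): [4 5 7 2 6 0 1 3]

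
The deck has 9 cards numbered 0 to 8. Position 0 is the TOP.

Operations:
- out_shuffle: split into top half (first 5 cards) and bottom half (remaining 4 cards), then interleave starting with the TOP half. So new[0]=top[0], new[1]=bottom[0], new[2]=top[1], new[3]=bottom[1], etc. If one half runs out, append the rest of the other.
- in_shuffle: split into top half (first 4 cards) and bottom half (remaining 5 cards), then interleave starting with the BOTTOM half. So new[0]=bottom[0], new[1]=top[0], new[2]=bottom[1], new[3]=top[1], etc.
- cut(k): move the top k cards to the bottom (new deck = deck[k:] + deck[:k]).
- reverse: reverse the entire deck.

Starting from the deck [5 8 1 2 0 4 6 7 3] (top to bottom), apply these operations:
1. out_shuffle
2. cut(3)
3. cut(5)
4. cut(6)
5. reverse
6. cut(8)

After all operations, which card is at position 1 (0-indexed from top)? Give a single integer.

Answer: 1

Derivation:
After op 1 (out_shuffle): [5 4 8 6 1 7 2 3 0]
After op 2 (cut(3)): [6 1 7 2 3 0 5 4 8]
After op 3 (cut(5)): [0 5 4 8 6 1 7 2 3]
After op 4 (cut(6)): [7 2 3 0 5 4 8 6 1]
After op 5 (reverse): [1 6 8 4 5 0 3 2 7]
After op 6 (cut(8)): [7 1 6 8 4 5 0 3 2]
Position 1: card 1.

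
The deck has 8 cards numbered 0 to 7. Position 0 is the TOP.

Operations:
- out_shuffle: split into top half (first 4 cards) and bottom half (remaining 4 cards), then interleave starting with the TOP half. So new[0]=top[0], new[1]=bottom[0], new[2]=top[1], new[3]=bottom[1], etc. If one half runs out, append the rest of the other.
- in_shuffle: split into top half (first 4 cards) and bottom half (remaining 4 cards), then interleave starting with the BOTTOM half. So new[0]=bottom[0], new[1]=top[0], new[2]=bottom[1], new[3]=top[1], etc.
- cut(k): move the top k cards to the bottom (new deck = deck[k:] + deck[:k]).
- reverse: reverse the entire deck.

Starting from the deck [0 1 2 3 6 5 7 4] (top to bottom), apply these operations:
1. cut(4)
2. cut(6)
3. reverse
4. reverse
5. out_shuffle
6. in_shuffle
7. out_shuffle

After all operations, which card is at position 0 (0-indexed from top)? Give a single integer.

Answer: 6

Derivation:
After op 1 (cut(4)): [6 5 7 4 0 1 2 3]
After op 2 (cut(6)): [2 3 6 5 7 4 0 1]
After op 3 (reverse): [1 0 4 7 5 6 3 2]
After op 4 (reverse): [2 3 6 5 7 4 0 1]
After op 5 (out_shuffle): [2 7 3 4 6 0 5 1]
After op 6 (in_shuffle): [6 2 0 7 5 3 1 4]
After op 7 (out_shuffle): [6 5 2 3 0 1 7 4]
Position 0: card 6.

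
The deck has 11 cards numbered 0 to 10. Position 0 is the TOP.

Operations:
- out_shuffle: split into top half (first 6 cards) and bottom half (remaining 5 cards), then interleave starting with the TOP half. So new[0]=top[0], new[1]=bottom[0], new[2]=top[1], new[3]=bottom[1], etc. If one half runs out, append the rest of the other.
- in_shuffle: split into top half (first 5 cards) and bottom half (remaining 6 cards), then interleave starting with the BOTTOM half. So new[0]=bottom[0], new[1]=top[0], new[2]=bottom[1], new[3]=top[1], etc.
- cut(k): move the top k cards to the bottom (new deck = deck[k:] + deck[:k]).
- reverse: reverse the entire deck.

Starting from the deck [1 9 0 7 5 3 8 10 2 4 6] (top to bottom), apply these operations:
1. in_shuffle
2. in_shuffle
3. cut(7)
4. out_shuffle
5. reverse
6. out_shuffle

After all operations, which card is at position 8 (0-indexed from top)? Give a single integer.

After op 1 (in_shuffle): [3 1 8 9 10 0 2 7 4 5 6]
After op 2 (in_shuffle): [0 3 2 1 7 8 4 9 5 10 6]
After op 3 (cut(7)): [9 5 10 6 0 3 2 1 7 8 4]
After op 4 (out_shuffle): [9 2 5 1 10 7 6 8 0 4 3]
After op 5 (reverse): [3 4 0 8 6 7 10 1 5 2 9]
After op 6 (out_shuffle): [3 10 4 1 0 5 8 2 6 9 7]
Position 8: card 6.

Answer: 6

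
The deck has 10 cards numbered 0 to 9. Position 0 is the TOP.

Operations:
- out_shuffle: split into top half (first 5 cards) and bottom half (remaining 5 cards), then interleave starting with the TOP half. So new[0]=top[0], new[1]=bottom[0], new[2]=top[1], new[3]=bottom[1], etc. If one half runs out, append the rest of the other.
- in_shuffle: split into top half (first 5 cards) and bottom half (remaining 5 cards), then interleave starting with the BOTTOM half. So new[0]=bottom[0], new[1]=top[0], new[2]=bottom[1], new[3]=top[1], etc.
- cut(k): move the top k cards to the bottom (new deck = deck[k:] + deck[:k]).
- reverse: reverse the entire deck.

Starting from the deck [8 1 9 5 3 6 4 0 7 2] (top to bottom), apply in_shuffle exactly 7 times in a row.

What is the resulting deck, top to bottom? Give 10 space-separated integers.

After op 1 (in_shuffle): [6 8 4 1 0 9 7 5 2 3]
After op 2 (in_shuffle): [9 6 7 8 5 4 2 1 3 0]
After op 3 (in_shuffle): [4 9 2 6 1 7 3 8 0 5]
After op 4 (in_shuffle): [7 4 3 9 8 2 0 6 5 1]
After op 5 (in_shuffle): [2 7 0 4 6 3 5 9 1 8]
After op 6 (in_shuffle): [3 2 5 7 9 0 1 4 8 6]
After op 7 (in_shuffle): [0 3 1 2 4 5 8 7 6 9]

Answer: 0 3 1 2 4 5 8 7 6 9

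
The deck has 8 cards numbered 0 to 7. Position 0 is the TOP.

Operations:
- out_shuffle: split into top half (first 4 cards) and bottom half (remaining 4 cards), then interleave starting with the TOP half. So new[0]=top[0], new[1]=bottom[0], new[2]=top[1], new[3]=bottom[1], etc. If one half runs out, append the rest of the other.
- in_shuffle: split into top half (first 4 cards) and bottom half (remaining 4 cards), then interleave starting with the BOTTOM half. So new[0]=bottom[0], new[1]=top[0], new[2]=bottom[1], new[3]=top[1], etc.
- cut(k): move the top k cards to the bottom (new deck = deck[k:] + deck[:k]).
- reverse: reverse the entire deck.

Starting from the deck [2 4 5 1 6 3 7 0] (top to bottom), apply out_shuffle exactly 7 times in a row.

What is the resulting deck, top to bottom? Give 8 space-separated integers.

After op 1 (out_shuffle): [2 6 4 3 5 7 1 0]
After op 2 (out_shuffle): [2 5 6 7 4 1 3 0]
After op 3 (out_shuffle): [2 4 5 1 6 3 7 0]
After op 4 (out_shuffle): [2 6 4 3 5 7 1 0]
After op 5 (out_shuffle): [2 5 6 7 4 1 3 0]
After op 6 (out_shuffle): [2 4 5 1 6 3 7 0]
After op 7 (out_shuffle): [2 6 4 3 5 7 1 0]

Answer: 2 6 4 3 5 7 1 0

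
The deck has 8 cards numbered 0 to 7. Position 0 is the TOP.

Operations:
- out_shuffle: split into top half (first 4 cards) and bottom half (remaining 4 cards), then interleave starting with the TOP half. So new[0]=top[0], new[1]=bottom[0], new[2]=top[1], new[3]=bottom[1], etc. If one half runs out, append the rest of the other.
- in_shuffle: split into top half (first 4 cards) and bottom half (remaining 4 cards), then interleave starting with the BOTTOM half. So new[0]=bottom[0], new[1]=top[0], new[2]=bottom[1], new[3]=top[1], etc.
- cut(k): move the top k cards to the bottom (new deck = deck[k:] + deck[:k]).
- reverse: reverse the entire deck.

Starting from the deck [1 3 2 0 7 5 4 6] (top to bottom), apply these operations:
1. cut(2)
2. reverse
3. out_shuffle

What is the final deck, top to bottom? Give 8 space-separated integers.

After op 1 (cut(2)): [2 0 7 5 4 6 1 3]
After op 2 (reverse): [3 1 6 4 5 7 0 2]
After op 3 (out_shuffle): [3 5 1 7 6 0 4 2]

Answer: 3 5 1 7 6 0 4 2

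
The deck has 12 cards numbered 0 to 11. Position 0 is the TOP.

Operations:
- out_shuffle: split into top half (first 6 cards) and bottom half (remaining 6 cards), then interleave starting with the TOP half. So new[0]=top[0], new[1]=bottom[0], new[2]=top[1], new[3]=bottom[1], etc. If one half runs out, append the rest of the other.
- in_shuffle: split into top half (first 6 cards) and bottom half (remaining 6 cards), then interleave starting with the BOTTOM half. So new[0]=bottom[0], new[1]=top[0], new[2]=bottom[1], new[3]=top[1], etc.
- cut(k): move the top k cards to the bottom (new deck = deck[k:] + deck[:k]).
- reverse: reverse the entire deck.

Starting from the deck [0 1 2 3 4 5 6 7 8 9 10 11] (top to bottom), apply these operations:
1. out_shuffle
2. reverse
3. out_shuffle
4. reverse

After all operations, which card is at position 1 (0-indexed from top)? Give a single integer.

After op 1 (out_shuffle): [0 6 1 7 2 8 3 9 4 10 5 11]
After op 2 (reverse): [11 5 10 4 9 3 8 2 7 1 6 0]
After op 3 (out_shuffle): [11 8 5 2 10 7 4 1 9 6 3 0]
After op 4 (reverse): [0 3 6 9 1 4 7 10 2 5 8 11]
Position 1: card 3.

Answer: 3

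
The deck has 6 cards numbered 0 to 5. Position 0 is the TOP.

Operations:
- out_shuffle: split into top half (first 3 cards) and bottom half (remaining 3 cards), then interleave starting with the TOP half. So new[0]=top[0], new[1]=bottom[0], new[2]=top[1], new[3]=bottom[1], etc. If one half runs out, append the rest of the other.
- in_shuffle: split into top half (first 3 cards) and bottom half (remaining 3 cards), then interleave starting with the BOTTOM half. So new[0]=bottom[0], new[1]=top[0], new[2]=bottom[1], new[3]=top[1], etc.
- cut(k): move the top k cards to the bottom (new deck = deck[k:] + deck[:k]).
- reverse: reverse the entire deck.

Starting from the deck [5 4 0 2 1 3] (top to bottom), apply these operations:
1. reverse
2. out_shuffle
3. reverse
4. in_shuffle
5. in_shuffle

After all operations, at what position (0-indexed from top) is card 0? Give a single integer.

Answer: 5

Derivation:
After op 1 (reverse): [3 1 2 0 4 5]
After op 2 (out_shuffle): [3 0 1 4 2 5]
After op 3 (reverse): [5 2 4 1 0 3]
After op 4 (in_shuffle): [1 5 0 2 3 4]
After op 5 (in_shuffle): [2 1 3 5 4 0]
Card 0 is at position 5.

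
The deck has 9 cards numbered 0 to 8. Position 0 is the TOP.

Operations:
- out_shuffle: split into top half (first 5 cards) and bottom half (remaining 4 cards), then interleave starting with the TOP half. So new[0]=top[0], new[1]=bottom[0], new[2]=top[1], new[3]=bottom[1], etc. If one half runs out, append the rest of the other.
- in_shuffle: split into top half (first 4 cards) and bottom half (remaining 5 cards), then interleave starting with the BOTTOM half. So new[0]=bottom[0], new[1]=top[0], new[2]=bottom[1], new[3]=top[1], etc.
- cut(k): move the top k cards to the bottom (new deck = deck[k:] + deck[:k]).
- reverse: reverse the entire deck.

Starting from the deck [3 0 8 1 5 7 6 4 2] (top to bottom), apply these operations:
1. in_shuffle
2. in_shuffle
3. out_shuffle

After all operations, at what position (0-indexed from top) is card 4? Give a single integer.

After op 1 (in_shuffle): [5 3 7 0 6 8 4 1 2]
After op 2 (in_shuffle): [6 5 8 3 4 7 1 0 2]
After op 3 (out_shuffle): [6 7 5 1 8 0 3 2 4]
Card 4 is at position 8.

Answer: 8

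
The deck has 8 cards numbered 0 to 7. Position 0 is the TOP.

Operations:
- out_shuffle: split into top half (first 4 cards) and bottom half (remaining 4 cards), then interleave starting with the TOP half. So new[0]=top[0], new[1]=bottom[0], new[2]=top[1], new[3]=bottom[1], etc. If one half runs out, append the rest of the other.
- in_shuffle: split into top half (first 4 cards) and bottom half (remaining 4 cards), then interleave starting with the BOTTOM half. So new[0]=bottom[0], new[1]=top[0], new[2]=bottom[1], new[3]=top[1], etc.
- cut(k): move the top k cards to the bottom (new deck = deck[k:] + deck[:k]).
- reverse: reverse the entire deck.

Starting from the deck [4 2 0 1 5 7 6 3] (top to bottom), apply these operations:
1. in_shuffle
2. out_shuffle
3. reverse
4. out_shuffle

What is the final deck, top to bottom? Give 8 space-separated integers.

After op 1 (in_shuffle): [5 4 7 2 6 0 3 1]
After op 2 (out_shuffle): [5 6 4 0 7 3 2 1]
After op 3 (reverse): [1 2 3 7 0 4 6 5]
After op 4 (out_shuffle): [1 0 2 4 3 6 7 5]

Answer: 1 0 2 4 3 6 7 5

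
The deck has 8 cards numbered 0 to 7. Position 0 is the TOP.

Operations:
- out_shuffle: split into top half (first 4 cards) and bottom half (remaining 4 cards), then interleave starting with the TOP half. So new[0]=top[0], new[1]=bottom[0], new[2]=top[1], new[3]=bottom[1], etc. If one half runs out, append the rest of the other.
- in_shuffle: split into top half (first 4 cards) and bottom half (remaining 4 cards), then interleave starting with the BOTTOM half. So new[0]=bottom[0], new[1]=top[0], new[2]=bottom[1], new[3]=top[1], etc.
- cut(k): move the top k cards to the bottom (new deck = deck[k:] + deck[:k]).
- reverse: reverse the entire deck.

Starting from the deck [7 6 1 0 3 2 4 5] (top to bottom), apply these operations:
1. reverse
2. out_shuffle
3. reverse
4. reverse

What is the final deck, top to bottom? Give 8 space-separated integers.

After op 1 (reverse): [5 4 2 3 0 1 6 7]
After op 2 (out_shuffle): [5 0 4 1 2 6 3 7]
After op 3 (reverse): [7 3 6 2 1 4 0 5]
After op 4 (reverse): [5 0 4 1 2 6 3 7]

Answer: 5 0 4 1 2 6 3 7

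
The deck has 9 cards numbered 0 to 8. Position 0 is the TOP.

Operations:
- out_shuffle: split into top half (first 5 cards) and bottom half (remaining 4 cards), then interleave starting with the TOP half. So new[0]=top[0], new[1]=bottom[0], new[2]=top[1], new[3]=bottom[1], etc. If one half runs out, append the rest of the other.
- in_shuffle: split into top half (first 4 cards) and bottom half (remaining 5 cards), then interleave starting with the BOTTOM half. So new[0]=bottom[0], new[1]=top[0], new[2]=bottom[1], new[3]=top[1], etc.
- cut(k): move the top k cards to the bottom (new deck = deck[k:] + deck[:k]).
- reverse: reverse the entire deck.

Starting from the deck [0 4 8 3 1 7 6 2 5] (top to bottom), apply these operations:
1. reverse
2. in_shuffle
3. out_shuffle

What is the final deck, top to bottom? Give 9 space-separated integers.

Answer: 1 6 5 4 3 7 2 0 8

Derivation:
After op 1 (reverse): [5 2 6 7 1 3 8 4 0]
After op 2 (in_shuffle): [1 5 3 2 8 6 4 7 0]
After op 3 (out_shuffle): [1 6 5 4 3 7 2 0 8]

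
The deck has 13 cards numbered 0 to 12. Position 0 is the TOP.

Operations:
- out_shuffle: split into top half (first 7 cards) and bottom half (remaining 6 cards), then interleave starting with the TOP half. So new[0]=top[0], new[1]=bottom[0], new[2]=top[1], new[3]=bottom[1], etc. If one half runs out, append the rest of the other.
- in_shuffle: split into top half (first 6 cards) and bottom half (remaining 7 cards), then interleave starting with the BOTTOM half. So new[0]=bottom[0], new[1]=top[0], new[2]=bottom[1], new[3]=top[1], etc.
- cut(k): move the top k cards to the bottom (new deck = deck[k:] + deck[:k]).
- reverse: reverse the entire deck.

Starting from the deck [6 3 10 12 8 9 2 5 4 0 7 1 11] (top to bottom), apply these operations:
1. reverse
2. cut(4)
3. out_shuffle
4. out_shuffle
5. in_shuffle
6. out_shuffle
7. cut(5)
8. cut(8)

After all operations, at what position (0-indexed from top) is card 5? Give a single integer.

After op 1 (reverse): [11 1 7 0 4 5 2 9 8 12 10 3 6]
After op 2 (cut(4)): [4 5 2 9 8 12 10 3 6 11 1 7 0]
After op 3 (out_shuffle): [4 3 5 6 2 11 9 1 8 7 12 0 10]
After op 4 (out_shuffle): [4 1 3 8 5 7 6 12 2 0 11 10 9]
After op 5 (in_shuffle): [6 4 12 1 2 3 0 8 11 5 10 7 9]
After op 6 (out_shuffle): [6 8 4 11 12 5 1 10 2 7 3 9 0]
After op 7 (cut(5)): [5 1 10 2 7 3 9 0 6 8 4 11 12]
After op 8 (cut(8)): [6 8 4 11 12 5 1 10 2 7 3 9 0]
Card 5 is at position 5.

Answer: 5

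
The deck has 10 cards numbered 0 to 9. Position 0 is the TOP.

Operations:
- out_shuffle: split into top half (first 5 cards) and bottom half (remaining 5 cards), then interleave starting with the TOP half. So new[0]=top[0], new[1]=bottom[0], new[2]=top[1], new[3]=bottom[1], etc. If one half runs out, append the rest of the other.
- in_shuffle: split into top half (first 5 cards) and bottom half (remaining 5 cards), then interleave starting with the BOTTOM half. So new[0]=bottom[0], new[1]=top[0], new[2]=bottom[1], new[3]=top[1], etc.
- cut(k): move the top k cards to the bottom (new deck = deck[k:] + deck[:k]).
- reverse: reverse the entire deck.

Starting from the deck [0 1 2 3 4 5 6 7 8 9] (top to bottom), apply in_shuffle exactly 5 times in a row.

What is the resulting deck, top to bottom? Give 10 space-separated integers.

Answer: 9 8 7 6 5 4 3 2 1 0

Derivation:
After op 1 (in_shuffle): [5 0 6 1 7 2 8 3 9 4]
After op 2 (in_shuffle): [2 5 8 0 3 6 9 1 4 7]
After op 3 (in_shuffle): [6 2 9 5 1 8 4 0 7 3]
After op 4 (in_shuffle): [8 6 4 2 0 9 7 5 3 1]
After op 5 (in_shuffle): [9 8 7 6 5 4 3 2 1 0]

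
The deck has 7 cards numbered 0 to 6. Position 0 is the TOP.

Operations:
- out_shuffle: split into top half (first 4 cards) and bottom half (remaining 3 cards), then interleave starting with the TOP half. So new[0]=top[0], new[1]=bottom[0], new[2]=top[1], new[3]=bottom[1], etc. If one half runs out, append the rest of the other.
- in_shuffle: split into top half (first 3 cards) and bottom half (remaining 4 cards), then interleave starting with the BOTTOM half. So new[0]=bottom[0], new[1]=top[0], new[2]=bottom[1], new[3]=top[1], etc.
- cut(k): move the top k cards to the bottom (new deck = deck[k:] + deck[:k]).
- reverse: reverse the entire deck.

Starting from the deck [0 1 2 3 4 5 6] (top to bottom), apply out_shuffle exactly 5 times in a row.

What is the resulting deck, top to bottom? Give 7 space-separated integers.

After op 1 (out_shuffle): [0 4 1 5 2 6 3]
After op 2 (out_shuffle): [0 2 4 6 1 3 5]
After op 3 (out_shuffle): [0 1 2 3 4 5 6]
After op 4 (out_shuffle): [0 4 1 5 2 6 3]
After op 5 (out_shuffle): [0 2 4 6 1 3 5]

Answer: 0 2 4 6 1 3 5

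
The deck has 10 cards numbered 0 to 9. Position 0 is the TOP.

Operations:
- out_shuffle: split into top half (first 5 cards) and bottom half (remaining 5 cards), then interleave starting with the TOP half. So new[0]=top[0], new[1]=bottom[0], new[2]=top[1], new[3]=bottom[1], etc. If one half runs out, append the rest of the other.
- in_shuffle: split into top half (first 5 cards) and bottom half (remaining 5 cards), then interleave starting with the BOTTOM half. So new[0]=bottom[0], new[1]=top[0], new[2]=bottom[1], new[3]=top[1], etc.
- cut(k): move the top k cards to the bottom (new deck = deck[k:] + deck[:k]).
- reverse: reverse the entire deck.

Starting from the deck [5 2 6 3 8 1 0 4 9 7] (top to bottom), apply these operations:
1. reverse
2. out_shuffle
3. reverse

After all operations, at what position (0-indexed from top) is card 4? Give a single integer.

Answer: 5

Derivation:
After op 1 (reverse): [7 9 4 0 1 8 3 6 2 5]
After op 2 (out_shuffle): [7 8 9 3 4 6 0 2 1 5]
After op 3 (reverse): [5 1 2 0 6 4 3 9 8 7]
Card 4 is at position 5.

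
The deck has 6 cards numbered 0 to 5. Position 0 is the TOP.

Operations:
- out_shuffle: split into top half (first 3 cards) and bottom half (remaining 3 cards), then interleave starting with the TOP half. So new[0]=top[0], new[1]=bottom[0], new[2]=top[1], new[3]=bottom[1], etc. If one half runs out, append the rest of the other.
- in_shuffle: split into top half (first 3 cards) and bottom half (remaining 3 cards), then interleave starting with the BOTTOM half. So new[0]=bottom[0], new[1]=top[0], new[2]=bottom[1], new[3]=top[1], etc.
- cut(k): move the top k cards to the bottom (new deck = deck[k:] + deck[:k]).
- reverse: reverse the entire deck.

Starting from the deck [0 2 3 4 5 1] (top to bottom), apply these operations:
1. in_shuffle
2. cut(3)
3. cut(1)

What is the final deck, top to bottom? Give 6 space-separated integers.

After op 1 (in_shuffle): [4 0 5 2 1 3]
After op 2 (cut(3)): [2 1 3 4 0 5]
After op 3 (cut(1)): [1 3 4 0 5 2]

Answer: 1 3 4 0 5 2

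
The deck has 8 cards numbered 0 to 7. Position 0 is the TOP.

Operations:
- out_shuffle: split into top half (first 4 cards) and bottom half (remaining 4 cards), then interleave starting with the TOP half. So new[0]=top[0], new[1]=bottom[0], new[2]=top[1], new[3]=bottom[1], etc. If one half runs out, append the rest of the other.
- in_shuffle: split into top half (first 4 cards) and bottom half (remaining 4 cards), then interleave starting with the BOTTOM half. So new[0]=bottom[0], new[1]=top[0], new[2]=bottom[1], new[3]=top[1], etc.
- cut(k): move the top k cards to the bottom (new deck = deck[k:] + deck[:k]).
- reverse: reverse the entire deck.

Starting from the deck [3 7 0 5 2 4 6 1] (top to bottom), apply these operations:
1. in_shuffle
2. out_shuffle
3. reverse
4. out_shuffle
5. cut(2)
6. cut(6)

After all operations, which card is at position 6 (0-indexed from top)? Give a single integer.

After op 1 (in_shuffle): [2 3 4 7 6 0 1 5]
After op 2 (out_shuffle): [2 6 3 0 4 1 7 5]
After op 3 (reverse): [5 7 1 4 0 3 6 2]
After op 4 (out_shuffle): [5 0 7 3 1 6 4 2]
After op 5 (cut(2)): [7 3 1 6 4 2 5 0]
After op 6 (cut(6)): [5 0 7 3 1 6 4 2]
Position 6: card 4.

Answer: 4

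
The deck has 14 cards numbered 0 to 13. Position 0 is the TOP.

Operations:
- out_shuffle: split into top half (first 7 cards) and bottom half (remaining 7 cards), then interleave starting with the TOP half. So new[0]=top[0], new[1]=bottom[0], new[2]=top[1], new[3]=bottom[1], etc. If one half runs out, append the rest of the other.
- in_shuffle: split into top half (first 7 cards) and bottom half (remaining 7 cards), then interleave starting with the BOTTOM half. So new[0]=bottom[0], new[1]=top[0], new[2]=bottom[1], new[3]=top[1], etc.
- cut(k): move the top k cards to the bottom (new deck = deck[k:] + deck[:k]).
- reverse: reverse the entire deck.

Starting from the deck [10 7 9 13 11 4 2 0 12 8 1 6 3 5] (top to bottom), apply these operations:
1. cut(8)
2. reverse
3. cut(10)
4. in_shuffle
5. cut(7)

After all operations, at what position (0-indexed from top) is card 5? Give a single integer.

Answer: 3

Derivation:
After op 1 (cut(8)): [12 8 1 6 3 5 10 7 9 13 11 4 2 0]
After op 2 (reverse): [0 2 4 11 13 9 7 10 5 3 6 1 8 12]
After op 3 (cut(10)): [6 1 8 12 0 2 4 11 13 9 7 10 5 3]
After op 4 (in_shuffle): [11 6 13 1 9 8 7 12 10 0 5 2 3 4]
After op 5 (cut(7)): [12 10 0 5 2 3 4 11 6 13 1 9 8 7]
Card 5 is at position 3.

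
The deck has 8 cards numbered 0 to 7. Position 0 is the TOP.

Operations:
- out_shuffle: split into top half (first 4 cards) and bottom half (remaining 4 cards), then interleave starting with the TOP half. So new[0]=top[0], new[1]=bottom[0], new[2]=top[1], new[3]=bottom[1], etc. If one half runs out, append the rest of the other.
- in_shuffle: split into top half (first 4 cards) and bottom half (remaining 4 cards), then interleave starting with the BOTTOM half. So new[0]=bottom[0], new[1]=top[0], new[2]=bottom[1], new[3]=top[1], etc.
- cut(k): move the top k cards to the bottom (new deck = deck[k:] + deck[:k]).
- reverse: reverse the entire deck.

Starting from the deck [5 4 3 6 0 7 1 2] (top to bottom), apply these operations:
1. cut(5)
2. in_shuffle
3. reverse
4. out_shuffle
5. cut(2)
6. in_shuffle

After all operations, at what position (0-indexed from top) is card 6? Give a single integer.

After op 1 (cut(5)): [7 1 2 5 4 3 6 0]
After op 2 (in_shuffle): [4 7 3 1 6 2 0 5]
After op 3 (reverse): [5 0 2 6 1 3 7 4]
After op 4 (out_shuffle): [5 1 0 3 2 7 6 4]
After op 5 (cut(2)): [0 3 2 7 6 4 5 1]
After op 6 (in_shuffle): [6 0 4 3 5 2 1 7]
Card 6 is at position 0.

Answer: 0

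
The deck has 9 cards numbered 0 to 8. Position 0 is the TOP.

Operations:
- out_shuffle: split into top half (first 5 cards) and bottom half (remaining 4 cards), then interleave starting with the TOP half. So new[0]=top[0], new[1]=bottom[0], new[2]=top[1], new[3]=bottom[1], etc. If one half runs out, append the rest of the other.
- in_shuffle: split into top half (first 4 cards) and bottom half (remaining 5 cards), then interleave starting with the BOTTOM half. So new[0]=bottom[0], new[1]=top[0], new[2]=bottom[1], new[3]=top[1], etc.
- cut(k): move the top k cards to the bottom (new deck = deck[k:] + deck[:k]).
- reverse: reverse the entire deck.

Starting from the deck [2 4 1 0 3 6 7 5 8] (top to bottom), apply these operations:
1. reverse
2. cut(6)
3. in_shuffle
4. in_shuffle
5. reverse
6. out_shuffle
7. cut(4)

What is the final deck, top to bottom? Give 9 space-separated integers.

After op 1 (reverse): [8 5 7 6 3 0 1 4 2]
After op 2 (cut(6)): [1 4 2 8 5 7 6 3 0]
After op 3 (in_shuffle): [5 1 7 4 6 2 3 8 0]
After op 4 (in_shuffle): [6 5 2 1 3 7 8 4 0]
After op 5 (reverse): [0 4 8 7 3 1 2 5 6]
After op 6 (out_shuffle): [0 1 4 2 8 5 7 6 3]
After op 7 (cut(4)): [8 5 7 6 3 0 1 4 2]

Answer: 8 5 7 6 3 0 1 4 2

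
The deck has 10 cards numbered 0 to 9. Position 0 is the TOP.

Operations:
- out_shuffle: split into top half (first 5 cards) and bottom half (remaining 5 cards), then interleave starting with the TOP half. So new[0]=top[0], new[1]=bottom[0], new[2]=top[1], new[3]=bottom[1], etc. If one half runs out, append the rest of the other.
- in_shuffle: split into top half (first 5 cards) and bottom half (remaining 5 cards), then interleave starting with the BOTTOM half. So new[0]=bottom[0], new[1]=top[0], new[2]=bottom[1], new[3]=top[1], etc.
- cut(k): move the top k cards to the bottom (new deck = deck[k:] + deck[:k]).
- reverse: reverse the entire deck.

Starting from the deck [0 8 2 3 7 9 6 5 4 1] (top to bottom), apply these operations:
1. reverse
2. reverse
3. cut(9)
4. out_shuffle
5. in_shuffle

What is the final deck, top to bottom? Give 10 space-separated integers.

After op 1 (reverse): [1 4 5 6 9 7 3 2 8 0]
After op 2 (reverse): [0 8 2 3 7 9 6 5 4 1]
After op 3 (cut(9)): [1 0 8 2 3 7 9 6 5 4]
After op 4 (out_shuffle): [1 7 0 9 8 6 2 5 3 4]
After op 5 (in_shuffle): [6 1 2 7 5 0 3 9 4 8]

Answer: 6 1 2 7 5 0 3 9 4 8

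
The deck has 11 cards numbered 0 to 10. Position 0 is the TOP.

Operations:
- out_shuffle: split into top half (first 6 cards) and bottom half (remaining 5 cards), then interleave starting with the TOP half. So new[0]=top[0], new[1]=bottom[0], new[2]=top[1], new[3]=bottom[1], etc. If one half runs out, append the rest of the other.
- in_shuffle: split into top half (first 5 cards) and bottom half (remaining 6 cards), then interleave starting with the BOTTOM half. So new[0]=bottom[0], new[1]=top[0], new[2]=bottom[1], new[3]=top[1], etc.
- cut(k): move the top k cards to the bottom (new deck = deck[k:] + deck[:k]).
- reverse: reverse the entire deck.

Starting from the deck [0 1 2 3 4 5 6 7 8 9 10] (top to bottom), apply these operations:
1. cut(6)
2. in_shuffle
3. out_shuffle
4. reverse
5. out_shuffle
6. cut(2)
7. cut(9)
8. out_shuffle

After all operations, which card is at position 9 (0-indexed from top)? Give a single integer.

After op 1 (cut(6)): [6 7 8 9 10 0 1 2 3 4 5]
After op 2 (in_shuffle): [0 6 1 7 2 8 3 9 4 10 5]
After op 3 (out_shuffle): [0 3 6 9 1 4 7 10 2 5 8]
After op 4 (reverse): [8 5 2 10 7 4 1 9 6 3 0]
After op 5 (out_shuffle): [8 1 5 9 2 6 10 3 7 0 4]
After op 6 (cut(2)): [5 9 2 6 10 3 7 0 4 8 1]
After op 7 (cut(9)): [8 1 5 9 2 6 10 3 7 0 4]
After op 8 (out_shuffle): [8 10 1 3 5 7 9 0 2 4 6]
Position 9: card 4.

Answer: 4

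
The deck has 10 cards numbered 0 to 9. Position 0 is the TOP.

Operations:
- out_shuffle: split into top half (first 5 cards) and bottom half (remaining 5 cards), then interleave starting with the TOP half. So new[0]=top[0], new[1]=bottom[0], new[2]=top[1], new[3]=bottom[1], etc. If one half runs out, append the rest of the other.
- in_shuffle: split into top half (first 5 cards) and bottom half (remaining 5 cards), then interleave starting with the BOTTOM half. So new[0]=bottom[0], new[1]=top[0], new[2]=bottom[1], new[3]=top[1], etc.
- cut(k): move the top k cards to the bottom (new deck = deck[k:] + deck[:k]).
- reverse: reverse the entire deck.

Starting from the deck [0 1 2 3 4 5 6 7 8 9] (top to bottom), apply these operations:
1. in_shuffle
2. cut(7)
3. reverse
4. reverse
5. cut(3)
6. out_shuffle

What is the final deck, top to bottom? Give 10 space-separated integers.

Answer: 5 2 0 8 6 3 1 9 7 4

Derivation:
After op 1 (in_shuffle): [5 0 6 1 7 2 8 3 9 4]
After op 2 (cut(7)): [3 9 4 5 0 6 1 7 2 8]
After op 3 (reverse): [8 2 7 1 6 0 5 4 9 3]
After op 4 (reverse): [3 9 4 5 0 6 1 7 2 8]
After op 5 (cut(3)): [5 0 6 1 7 2 8 3 9 4]
After op 6 (out_shuffle): [5 2 0 8 6 3 1 9 7 4]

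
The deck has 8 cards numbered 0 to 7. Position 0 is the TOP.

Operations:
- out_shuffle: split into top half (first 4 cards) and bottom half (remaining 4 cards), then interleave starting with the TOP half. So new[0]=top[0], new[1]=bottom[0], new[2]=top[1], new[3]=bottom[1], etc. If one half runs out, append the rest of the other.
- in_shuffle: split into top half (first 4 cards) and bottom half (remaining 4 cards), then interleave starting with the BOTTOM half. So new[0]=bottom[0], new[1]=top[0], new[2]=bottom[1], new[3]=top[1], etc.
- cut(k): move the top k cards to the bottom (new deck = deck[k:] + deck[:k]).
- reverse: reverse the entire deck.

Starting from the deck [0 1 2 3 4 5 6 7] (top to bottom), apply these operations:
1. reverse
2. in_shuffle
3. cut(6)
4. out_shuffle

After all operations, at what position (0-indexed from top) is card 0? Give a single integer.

After op 1 (reverse): [7 6 5 4 3 2 1 0]
After op 2 (in_shuffle): [3 7 2 6 1 5 0 4]
After op 3 (cut(6)): [0 4 3 7 2 6 1 5]
After op 4 (out_shuffle): [0 2 4 6 3 1 7 5]
Card 0 is at position 0.

Answer: 0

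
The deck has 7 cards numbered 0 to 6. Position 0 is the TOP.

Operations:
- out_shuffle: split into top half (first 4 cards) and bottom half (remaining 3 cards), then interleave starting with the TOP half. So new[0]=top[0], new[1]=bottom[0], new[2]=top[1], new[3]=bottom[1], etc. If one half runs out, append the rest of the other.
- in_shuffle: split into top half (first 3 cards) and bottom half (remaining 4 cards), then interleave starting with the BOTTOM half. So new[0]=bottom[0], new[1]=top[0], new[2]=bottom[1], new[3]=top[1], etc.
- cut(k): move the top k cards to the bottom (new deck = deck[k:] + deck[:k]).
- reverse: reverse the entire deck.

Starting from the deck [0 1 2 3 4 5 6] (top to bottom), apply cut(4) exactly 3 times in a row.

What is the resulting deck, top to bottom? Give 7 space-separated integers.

Answer: 5 6 0 1 2 3 4

Derivation:
After op 1 (cut(4)): [4 5 6 0 1 2 3]
After op 2 (cut(4)): [1 2 3 4 5 6 0]
After op 3 (cut(4)): [5 6 0 1 2 3 4]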